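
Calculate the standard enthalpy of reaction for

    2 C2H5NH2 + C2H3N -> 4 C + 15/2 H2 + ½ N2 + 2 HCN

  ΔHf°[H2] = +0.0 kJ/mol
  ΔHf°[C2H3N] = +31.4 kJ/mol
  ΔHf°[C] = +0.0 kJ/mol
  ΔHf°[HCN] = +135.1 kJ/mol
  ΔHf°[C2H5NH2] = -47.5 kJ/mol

Products: 4·(+0.0) + 15/2·(+0.0) + 1/2·(+0.0) + 2·(+135.1) = +270.2
Reactants: 2·(-47.5) + 1·(+31.4) = -63.6
ΔH°rxn = (+270.2) − (-63.6) = 333.8 kJ/mol

ΔH°rxn = 333.8 kJ/mol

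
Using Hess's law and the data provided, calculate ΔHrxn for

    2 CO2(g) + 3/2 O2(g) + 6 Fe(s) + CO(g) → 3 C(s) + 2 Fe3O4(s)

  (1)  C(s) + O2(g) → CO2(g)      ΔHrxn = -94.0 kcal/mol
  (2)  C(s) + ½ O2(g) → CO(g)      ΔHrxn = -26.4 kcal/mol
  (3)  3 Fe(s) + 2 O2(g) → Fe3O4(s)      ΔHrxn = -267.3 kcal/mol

(1) reversed and × 2 (reverse to put CO2(g) on the reactant side; scale by 2 for the 2 CO2(g)): (-2)·(-94.0) = +188.0 kcal/mol
(2) reversed (CO(g) must end up as a reactant): +26.4 kcal/mol
(3) × 2 (scale by 2 for the 2 Fe3O4(s)): (2)·(-267.3) = -534.6 kcal/mol
By Hess's law, ΔHrxn = (+188.0) + (+26.4) + (-534.6) = -320.2 kcal/mol

ΔHrxn = -320.2 kcal/mol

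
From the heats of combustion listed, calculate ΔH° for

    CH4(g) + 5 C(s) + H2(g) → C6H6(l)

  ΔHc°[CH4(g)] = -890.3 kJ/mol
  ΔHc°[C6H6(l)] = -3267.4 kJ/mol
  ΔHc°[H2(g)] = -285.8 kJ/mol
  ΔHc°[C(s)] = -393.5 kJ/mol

Using ΔH = Σ nΔHc°(reactants) − Σ nΔHc°(products):
= [1·(-890.3) + 5·(-393.5) + 1·(-285.8)] − [1·(-3267.4)]
= 123.8 kJ/mol

ΔH° = 123.8 kJ/mol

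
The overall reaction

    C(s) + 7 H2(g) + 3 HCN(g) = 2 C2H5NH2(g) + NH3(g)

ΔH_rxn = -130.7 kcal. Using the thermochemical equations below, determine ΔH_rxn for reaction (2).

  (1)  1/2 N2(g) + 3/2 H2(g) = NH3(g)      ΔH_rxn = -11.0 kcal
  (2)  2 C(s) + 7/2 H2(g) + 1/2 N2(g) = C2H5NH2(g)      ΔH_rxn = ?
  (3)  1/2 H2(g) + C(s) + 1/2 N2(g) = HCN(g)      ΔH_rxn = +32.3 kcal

ΔH_rxn = -11.4 kcal

(1) as written (NH3(g) already on the product side): -11.0 kcal
(2) × 2 (×2 to match 2 C2H5NH2(g) in the target): contributes 2·x
(3) reversed and × 3 (HCN(g) must end up as a reactant; ×3 to match 3 HCN(g) in the target): (-3)·(+32.3) = -96.9 kcal
-130.7 = (-11.0) + (-96.9) + 2·x
x = (-130.7 − (-107.9)) / (2) = -11.4 kcal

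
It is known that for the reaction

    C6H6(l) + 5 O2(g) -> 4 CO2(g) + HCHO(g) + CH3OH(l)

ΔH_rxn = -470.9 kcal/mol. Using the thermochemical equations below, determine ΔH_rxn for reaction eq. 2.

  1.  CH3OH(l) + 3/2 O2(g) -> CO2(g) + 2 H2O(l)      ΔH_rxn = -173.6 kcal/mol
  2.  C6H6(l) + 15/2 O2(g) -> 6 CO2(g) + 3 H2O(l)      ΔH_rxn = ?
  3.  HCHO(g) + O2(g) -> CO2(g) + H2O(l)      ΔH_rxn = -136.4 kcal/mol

ΔH_rxn = -780.9 kcal/mol

eq. 1 reversed (reverse to put CH3OH(l) on the product side): +173.6 kcal/mol
eq. 2 as written (C6H6(l) already on the reactant side): contributes x
eq. 3 reversed (HCHO(g) must end up as a product): +136.4 kcal/mol
-470.9 = (+173.6) + (+136.4) + x
x = (-470.9 − (+310.0)) / (1) = -780.9 kcal/mol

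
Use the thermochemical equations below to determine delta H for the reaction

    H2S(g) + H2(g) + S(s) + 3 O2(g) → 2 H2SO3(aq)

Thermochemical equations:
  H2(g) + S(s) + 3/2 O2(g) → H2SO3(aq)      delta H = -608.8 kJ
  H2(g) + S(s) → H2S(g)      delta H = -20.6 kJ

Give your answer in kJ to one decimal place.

equation 1 × 2: (2)·(-608.8) = -1217.6 kJ
equation 2 reversed: +20.6 kJ
By Hess's law, delta H = (-1217.6) + (+20.6) = -1197.0 kJ

delta H = -1197.0 kJ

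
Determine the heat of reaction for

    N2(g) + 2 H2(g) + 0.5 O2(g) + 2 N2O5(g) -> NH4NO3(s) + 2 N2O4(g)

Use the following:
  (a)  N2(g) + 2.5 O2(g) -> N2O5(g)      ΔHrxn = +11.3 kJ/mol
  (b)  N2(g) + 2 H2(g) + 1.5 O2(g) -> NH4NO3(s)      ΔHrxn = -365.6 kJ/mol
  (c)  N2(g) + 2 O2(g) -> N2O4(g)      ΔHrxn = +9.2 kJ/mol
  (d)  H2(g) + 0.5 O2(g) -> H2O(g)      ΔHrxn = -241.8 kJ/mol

(a) reversed and × 2 (N2O5(g) must end up as a reactant; ×2 to match 2 N2O5(g) in the target): (-2)·(+11.3) = -22.6 kJ/mol
(b) as written (NH4NO3(s) already on the product side): -365.6 kJ/mol
(c) × 2 (×2 to match 2 N2O4(g) in the target): (2)·(+9.2) = +18.4 kJ/mol
(d): not needed (H2O(g) appears nowhere else).
Combining the equations, ΔHrxn = (-2)·(+11.3) + (1)·(-365.6) + (2)·(+9.2) = -369.8 kJ/mol

ΔHrxn = -369.8 kJ/mol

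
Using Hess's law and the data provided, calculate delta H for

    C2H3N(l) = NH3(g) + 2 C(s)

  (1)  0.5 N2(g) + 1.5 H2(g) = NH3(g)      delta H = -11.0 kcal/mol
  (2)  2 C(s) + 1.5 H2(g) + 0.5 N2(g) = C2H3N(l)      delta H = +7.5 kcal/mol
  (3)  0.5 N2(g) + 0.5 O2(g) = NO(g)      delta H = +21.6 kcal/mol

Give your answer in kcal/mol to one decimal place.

delta H = -18.5 kcal/mol

(1) as written: -11.0 kcal/mol
(2) reversed: -7.5 kcal/mol
(3): not needed.
delta H = (1)·(-11.0) + (-1)·(+7.5) = -18.5 kcal/mol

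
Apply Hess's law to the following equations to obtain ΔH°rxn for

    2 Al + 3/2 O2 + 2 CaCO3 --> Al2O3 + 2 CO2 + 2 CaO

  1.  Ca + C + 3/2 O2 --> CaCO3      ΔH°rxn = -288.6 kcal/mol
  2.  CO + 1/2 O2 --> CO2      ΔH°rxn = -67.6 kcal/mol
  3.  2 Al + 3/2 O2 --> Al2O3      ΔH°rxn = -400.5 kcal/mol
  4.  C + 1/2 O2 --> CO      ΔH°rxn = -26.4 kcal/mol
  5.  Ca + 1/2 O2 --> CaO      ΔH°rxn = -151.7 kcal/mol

eq. 1 reversed and × 2: (-2)·(-288.6) = +577.2 kcal/mol
eq. 2 × 2: (2)·(-67.6) = -135.2 kcal/mol
eq. 3 as written: -400.5 kcal/mol
eq. 4 × 2: (2)·(-26.4) = -52.8 kcal/mol
eq. 5 × 2: (2)·(-151.7) = -303.4 kcal/mol
Summing the manipulated equations, ΔH°rxn = (+577.2) + (-135.2) + (-400.5) + (-52.8) + (-303.4) = -314.7 kcal/mol

ΔH°rxn = -314.7 kcal/mol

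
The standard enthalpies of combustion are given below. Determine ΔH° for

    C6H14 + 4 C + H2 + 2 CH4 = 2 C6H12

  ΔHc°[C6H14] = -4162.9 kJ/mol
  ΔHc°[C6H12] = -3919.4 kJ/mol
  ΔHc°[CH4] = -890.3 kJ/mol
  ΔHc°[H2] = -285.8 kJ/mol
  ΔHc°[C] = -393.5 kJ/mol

ΔH° = 35.5 kJ/mol

Using ΔH = Σ nΔHc°(reactants) − Σ nΔHc°(products):
= [1·(-4162.9) + 4·(-393.5) + 1·(-285.8) + 2·(-890.3)] − [2·(-3919.4)]
= 35.5 kJ/mol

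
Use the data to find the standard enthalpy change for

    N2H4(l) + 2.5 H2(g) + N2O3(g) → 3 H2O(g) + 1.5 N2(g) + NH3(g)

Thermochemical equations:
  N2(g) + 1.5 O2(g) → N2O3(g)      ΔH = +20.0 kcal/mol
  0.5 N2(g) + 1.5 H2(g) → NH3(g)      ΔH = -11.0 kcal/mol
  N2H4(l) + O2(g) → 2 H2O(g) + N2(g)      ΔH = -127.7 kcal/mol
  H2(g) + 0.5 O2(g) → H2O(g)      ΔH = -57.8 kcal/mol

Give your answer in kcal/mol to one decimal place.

ΔH = -216.5 kcal/mol

equation 1 reversed (N2O3(g) must end up as a reactant): -20.0 kcal/mol
equation 2 as written (NH3(g) already on the product side): -11.0 kcal/mol
equation 3 as written (N2H4(l) already on the reactant side): -127.7 kcal/mol
equation 4 as written: -57.8 kcal/mol
By Hess's law, ΔH = (-20.0) + (-11.0) + (-127.7) + (-57.8) = -216.5 kcal/mol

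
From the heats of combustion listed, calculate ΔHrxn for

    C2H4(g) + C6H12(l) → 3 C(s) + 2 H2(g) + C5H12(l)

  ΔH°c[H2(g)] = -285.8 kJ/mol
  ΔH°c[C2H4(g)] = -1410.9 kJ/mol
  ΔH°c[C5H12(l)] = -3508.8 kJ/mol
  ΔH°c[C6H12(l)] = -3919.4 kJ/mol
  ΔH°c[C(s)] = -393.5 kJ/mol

With combustion enthalpies, reactants minus products:
= [1·(-1410.9) + 1·(-3919.4)] − [3·(-393.5) + 2·(-285.8) + 1·(-3508.8)]
= -69.4 kJ/mol

ΔHrxn = -69.4 kJ/mol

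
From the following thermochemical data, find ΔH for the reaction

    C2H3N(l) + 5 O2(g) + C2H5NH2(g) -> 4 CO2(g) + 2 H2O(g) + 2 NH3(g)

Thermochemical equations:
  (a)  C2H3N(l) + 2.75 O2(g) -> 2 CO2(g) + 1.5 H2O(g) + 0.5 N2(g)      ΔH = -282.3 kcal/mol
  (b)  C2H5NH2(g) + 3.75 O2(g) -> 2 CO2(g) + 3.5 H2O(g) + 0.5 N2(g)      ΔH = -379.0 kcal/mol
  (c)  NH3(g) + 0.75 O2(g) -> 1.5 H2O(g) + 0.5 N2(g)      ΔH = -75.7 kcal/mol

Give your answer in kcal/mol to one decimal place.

(a) as written: -282.3 kcal/mol
(b) as written: -379.0 kcal/mol
(c) reversed and × 2: (-2)·(-75.7) = +151.4 kcal/mol
Since enthalpy is a state function, ΔH = (1)·(-282.3) + (1)·(-379.0) + (-2)·(-75.7) = -509.9 kcal/mol

ΔH = -509.9 kcal/mol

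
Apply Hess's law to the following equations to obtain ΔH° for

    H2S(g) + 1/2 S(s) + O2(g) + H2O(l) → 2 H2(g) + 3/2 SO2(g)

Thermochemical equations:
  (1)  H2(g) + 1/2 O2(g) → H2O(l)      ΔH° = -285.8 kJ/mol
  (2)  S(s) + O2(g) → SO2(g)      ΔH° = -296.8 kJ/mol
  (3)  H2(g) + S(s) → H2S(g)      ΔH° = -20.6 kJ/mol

(1) reversed: +285.8 kJ/mol
(2) × 3/2: (3/2)·(-296.8) = -445.2 kJ/mol
(3) reversed: +20.6 kJ/mol
Summing the manipulated equations, ΔH° = (-1)·(-285.8) + (3/2)·(-296.8) + (-1)·(-20.6) = -138.8 kJ/mol

ΔH° = -138.8 kJ/mol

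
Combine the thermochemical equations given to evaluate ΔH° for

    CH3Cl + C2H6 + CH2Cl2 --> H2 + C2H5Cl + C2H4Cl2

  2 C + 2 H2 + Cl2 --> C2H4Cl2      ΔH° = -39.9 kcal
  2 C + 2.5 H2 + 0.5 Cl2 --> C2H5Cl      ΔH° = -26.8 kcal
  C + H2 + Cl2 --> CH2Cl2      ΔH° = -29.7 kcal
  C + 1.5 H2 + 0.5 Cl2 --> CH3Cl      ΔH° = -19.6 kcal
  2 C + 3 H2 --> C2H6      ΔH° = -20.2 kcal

ΔH° = 2.8 kcal

equation 1 as written: -39.9 kcal
equation 2 as written: -26.8 kcal
equation 3 reversed: +29.7 kcal
equation 4 reversed: +19.6 kcal
equation 5 reversed: +20.2 kcal
Summing the manipulated equations, ΔH° = (-39.9) + (-26.8) + (+29.7) + (+19.6) + (+20.2) = 2.8 kcal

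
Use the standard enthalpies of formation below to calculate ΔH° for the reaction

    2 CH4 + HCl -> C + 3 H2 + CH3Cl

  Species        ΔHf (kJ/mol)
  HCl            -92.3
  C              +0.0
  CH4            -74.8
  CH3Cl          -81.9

ΔH° = 160.0 kJ/mol

ΔH°rxn = Σ nΔHf°(products) − Σ nΔHf°(reactants).
Products: 1·(+0.0) + 3·(+0.0) + 1·(-81.9) = -81.9
Reactants: 2·(-74.8) + 1·(-92.3) = -241.9
ΔH° = (-81.9) − (-241.9) = 160.0 kJ/mol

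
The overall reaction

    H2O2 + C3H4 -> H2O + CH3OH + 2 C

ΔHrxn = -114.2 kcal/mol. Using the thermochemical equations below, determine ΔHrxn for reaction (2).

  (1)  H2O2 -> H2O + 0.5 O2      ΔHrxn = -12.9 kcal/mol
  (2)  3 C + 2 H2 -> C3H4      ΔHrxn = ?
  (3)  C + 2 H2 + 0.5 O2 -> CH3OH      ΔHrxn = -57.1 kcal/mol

ΔHrxn = 44.2 kcal/mol

(1) as written: -12.9 kcal/mol
(2) reversed: contributes −x
(3) as written: -57.1 kcal/mol
-114.2 = (-12.9) + (-57.1) − x
x = (-114.2 − (-70.0)) / (-1) = 44.2 kcal/mol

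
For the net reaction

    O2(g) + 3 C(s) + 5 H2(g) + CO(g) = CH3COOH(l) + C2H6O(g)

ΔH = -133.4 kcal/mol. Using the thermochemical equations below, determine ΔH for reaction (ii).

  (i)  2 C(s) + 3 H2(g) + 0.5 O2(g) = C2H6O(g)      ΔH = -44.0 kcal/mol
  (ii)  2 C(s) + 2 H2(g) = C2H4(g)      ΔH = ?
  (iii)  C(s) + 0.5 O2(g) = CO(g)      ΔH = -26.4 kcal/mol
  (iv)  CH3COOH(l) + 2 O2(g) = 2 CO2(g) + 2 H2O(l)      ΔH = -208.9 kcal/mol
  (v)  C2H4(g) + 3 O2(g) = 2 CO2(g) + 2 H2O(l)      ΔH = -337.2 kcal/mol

ΔH = 12.5 kcal/mol

(i) as written: -44.0 kcal/mol
(ii) as written: contributes x
(iii) reversed: +26.4 kcal/mol
(iv) reversed: +208.9 kcal/mol
(v) as written: -337.2 kcal/mol
-133.4 = (-44.0) + (+26.4) + (+208.9) + (-337.2) + x
x = (-133.4 − (-145.9)) / (1) = 12.5 kcal/mol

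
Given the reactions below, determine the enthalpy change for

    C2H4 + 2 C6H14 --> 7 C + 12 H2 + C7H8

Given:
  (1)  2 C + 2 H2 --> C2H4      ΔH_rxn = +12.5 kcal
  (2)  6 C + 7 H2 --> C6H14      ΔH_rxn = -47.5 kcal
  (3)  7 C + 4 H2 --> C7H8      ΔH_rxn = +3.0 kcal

ΔH_rxn = 85.5 kcal

(1) reversed (C2H4 must end up as a reactant): -12.5 kcal
(2) reversed and × 2 (reverse to put C6H14 on the reactant side; ×2 to match 2 C6H14 in the target): (-2)·(-47.5) = +95.0 kcal
(3) as written (C7H8 already on the product side): +3.0 kcal
Combining the equations, ΔH_rxn = (-1)·(+12.5) + (-2)·(-47.5) + (1)·(+3.0) = 85.5 kcal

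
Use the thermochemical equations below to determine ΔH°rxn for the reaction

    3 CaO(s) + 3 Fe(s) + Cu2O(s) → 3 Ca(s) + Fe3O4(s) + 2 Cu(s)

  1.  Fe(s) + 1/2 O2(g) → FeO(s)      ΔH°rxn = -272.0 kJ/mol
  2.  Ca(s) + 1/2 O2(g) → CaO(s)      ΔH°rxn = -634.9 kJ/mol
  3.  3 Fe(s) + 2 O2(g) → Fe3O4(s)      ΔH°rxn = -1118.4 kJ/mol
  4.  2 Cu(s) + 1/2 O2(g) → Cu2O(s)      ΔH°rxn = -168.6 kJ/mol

eq. 1: not needed (FeO(s) appears nowhere else).
eq. 2 reversed and × 3 (CaO(s) must end up as a reactant; ×3 to match 3 CaO(s) in the target): (-3)·(-634.9) = +1904.7 kJ/mol
eq. 3 as written (Fe3O4(s) already on the product side): -1118.4 kJ/mol
eq. 4 reversed (reverse to put Cu2O(s) on the reactant side): +168.6 kJ/mol
ΔH°rxn = (-3)·(-634.9) + (1)·(-1118.4) + (-1)·(-168.6) = 954.9 kJ/mol

ΔH°rxn = 954.9 kJ/mol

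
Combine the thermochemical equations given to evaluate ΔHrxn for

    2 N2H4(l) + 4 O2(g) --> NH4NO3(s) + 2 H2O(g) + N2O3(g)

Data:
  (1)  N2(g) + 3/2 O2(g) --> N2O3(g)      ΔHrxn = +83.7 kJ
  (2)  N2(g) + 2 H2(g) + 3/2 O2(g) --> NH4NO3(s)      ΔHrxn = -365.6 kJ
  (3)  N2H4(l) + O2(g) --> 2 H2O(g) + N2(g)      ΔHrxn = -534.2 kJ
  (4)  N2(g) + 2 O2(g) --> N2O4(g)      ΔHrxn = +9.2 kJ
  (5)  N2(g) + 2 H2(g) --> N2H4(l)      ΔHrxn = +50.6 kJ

(1) as written: +83.7 kJ
(2) as written: -365.6 kJ
(3) as written: -534.2 kJ
(4): not needed.
(5) reversed: -50.6 kJ
ΔHrxn = (+83.7) + (-365.6) + (-534.2) + (-50.6) = -866.7 kJ

ΔHrxn = -866.7 kJ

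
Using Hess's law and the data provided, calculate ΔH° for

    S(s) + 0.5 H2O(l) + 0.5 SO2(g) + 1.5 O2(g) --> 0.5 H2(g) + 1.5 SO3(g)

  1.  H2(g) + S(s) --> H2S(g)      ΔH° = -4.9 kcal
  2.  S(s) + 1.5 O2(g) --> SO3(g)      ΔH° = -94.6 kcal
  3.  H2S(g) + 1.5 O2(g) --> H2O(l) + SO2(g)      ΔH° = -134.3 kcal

ΔH° = -72.3 kcal

eq. 1 reversed and × 1/2 (H2(g) must end up as a product; ×1/2 to match 1/2 H2(g) in the target): (-1/2)·(-4.9) = +2.45 kcal
eq. 2 × 3/2 (×3/2 to match 3/2 SO3(g) in the target): (3/2)·(-94.6) = -141.9 kcal
eq. 3 reversed and × 1/2 (H2O(l) must end up as a reactant; scale by 1/2 for the 1/2 H2O(l)): (-1/2)·(-134.3) = +67.15 kcal
ΔH° = (-1/2)·(-4.9) + (3/2)·(-94.6) + (-1/2)·(-134.3) = -72.3 kcal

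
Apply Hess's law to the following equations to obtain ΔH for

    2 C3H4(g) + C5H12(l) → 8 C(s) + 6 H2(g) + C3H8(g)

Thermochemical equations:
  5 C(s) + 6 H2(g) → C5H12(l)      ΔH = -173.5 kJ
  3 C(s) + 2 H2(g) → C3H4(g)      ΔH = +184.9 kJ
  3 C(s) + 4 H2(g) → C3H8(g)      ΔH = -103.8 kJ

ΔH = -300.1 kJ

equation 1 reversed: +173.5 kJ
equation 2 reversed and × 2: (-2)·(+184.9) = -369.8 kJ
equation 3 as written: -103.8 kJ
Since enthalpy is a state function, ΔH = (-1)·(-173.5) + (-2)·(+184.9) + (1)·(-103.8) = -300.1 kJ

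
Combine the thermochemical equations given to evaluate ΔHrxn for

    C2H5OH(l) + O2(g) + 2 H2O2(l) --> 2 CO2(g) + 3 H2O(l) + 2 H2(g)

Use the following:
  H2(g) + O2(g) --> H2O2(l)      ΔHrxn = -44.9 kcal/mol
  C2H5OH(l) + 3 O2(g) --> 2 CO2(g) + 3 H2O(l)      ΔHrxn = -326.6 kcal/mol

equation 1 reversed and × 2: (-2)·(-44.9) = +89.8 kcal/mol
equation 2 as written: -326.6 kcal/mol
Combining the equations, ΔHrxn = (+89.8) + (-326.6) = -236.8 kcal/mol

ΔHrxn = -236.8 kcal/mol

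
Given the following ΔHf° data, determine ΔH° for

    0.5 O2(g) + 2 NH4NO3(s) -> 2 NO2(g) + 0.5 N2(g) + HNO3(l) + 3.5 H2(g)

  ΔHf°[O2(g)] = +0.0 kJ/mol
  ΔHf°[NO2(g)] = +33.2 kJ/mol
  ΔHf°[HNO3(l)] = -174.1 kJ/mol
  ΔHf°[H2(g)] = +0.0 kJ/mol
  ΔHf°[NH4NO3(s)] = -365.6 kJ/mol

ΔH° = 623.5 kJ/mol

ΔH°rxn = Σ nΔHf°(products) − Σ nΔHf°(reactants).
Products: 2·(+33.2) + 1/2·(+0.0) + 1·(-174.1) + 7/2·(+0.0) = -107.7
Reactants: 1/2·(+0.0) + 2·(-365.6) = -731.2
ΔH° = (-107.7) − (-731.2) = 623.5 kJ/mol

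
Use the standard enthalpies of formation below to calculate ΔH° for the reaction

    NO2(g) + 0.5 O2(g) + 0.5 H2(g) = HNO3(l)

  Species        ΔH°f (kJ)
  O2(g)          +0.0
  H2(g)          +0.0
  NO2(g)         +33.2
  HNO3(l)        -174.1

ΔH° = -207.3 kJ

ΔH°rxn = Σ nΔHf°(products) − Σ nΔHf°(reactants).
Products: 1·(-174.1) = -174.1
Reactants: 1·(+33.2) + 1/2·(+0.0) + 1/2·(+0.0) = +33.2
ΔH° = (-174.1) − (+33.2) = -207.3 kJ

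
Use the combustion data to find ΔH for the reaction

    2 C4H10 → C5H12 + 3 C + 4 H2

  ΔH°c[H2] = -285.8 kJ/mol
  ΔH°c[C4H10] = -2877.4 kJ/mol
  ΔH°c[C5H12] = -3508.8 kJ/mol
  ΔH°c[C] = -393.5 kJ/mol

ΔH = 77.7 kJ/mol

With combustion enthalpies, reactants minus products:
= [2·(-2877.4)] − [1·(-3508.8) + 3·(-393.5) + 4·(-285.8)]
= 77.7 kJ/mol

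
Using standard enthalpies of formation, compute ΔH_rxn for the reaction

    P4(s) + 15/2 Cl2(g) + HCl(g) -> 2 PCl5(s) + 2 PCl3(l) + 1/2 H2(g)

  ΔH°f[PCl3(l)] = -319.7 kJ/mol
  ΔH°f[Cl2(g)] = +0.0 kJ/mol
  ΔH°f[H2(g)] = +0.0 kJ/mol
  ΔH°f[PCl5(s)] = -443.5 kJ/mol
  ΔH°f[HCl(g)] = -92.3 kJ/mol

ΔH_rxn = -1434.1 kJ/mol

Products: 2·(-443.5) + 2·(-319.7) + 1/2·(+0.0) = -1526.4
Reactants: 1·(+0.0) + 15/2·(+0.0) + 1·(-92.3) = -92.3
ΔH_rxn = (-1526.4) − (-92.3) = -1434.1 kJ/mol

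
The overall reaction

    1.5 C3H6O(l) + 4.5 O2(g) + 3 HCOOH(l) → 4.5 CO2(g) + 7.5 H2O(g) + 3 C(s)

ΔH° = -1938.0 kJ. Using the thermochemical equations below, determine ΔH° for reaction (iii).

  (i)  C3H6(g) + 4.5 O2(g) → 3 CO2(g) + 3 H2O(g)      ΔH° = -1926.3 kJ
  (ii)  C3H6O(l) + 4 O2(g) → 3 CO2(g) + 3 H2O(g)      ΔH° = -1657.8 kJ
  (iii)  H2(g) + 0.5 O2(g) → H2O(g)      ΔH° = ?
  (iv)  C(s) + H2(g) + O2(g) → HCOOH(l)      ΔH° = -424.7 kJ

ΔH° = -241.8 kJ

(i): not needed.
(ii) × 3/2: (3/2)·(-1657.8) = -2486.7 kJ
(iii) × 3: contributes 3·x
(iv) reversed and × 3: (-3)·(-424.7) = +1274.1 kJ
-1938.0 = (-2486.7) + (+1274.1) + 3·x
x = (-1938.0 − (-1212.6)) / (3) = -241.8 kJ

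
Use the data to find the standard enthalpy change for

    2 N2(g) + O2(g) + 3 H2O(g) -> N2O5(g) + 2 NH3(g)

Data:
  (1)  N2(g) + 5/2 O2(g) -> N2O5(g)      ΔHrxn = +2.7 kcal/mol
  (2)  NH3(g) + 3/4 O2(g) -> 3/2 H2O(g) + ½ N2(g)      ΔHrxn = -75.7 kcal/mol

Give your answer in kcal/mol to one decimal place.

ΔHrxn = 154.1 kcal/mol

(1) as written: +2.7 kcal/mol
(2) reversed and × 2: (-2)·(-75.7) = +151.4 kcal/mol
Combining the equations, ΔHrxn = (1)·(+2.7) + (-2)·(-75.7) = 154.1 kcal/mol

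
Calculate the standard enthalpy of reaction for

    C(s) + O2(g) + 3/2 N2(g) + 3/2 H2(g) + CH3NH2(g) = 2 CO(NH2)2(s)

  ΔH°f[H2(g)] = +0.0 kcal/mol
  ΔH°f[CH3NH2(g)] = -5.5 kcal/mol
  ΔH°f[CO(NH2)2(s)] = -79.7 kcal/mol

ΔH_rxn = -153.9 kcal/mol

Products: 2·(-79.7) = -159.4
Reactants: 1·(+0.0) + 1·(+0.0) + 3/2·(+0.0) + 3/2·(+0.0) + 1·(-5.5) = -5.5
ΔH_rxn = (-159.4) − (-5.5) = -153.9 kcal/mol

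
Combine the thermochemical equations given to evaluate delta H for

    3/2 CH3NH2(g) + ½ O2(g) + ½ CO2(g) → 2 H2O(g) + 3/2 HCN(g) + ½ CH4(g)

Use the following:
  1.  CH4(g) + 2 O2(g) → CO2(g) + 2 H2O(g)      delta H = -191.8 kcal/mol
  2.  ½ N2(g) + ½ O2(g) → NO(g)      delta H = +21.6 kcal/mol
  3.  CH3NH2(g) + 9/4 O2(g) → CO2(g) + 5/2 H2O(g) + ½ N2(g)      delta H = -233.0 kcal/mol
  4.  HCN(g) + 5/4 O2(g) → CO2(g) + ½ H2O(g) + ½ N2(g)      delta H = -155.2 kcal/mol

eq. 1 reversed and × 1/2 (reverse to put CH4(g) on the product side; scale by 1/2 for the 1/2 CH4(g)): (-1/2)·(-191.8) = +95.9 kcal/mol
eq. 2: not needed (NO(g) appears nowhere else).
eq. 3 × 3/2 (×3/2 to match 3/2 CH3NH2(g) in the target): (3/2)·(-233.0) = -349.5 kcal/mol
eq. 4 reversed and × 3/2 (reverse to put HCN(g) on the product side; ×3/2 to match 3/2 HCN(g) in the target): (-3/2)·(-155.2) = +232.8 kcal/mol
delta H = (+95.9) + (-349.5) + (+232.8) = -20.8 kcal/mol

delta H = -20.8 kcal/mol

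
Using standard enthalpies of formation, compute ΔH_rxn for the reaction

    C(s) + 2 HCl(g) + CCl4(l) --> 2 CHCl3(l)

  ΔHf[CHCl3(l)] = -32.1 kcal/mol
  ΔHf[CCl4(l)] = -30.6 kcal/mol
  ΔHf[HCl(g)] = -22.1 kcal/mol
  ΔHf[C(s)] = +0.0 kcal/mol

ΔH_rxn = 10.6 kcal/mol

Products: 2·(-32.1) = -64.2
Reactants: 1·(+0.0) + 2·(-22.1) + 1·(-30.6) = -74.8
ΔH_rxn = (-64.2) − (-74.8) = 10.6 kcal/mol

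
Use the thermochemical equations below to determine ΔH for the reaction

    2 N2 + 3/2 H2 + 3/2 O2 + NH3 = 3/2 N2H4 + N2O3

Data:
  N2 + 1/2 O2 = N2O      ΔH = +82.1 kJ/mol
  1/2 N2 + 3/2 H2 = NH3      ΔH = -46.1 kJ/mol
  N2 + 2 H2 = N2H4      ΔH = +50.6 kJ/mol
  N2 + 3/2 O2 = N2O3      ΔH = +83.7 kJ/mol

equation 1: not needed (N2O appears nowhere else).
equation 2 reversed (NH3 must end up as a reactant): +46.1 kJ/mol
equation 3 × 3/2 (×3/2 to match 3/2 N2H4 in the target): (3/2)·(+50.6) = +75.9 kJ/mol
equation 4 as written (N2O3 already on the product side): +83.7 kJ/mol
ΔH = (-1)·(-46.1) + (3/2)·(+50.6) + (1)·(+83.7) = 205.7 kJ/mol

ΔH = 205.7 kJ/mol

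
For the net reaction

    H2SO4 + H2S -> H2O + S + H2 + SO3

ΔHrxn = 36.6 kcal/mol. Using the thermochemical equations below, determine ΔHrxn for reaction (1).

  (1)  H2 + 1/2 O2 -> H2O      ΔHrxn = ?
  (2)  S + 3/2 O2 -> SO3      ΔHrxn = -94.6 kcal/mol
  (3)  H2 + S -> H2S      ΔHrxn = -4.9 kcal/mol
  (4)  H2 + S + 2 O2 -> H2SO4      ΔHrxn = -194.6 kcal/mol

ΔHrxn = -68.3 kcal/mol

(1) as written (H2O already on the product side): contributes x
(2) as written (SO3 already on the product side): -94.6 kcal/mol
(3) reversed (H2S must end up as a reactant): +4.9 kcal/mol
(4) reversed (reverse to put H2SO4 on the reactant side): +194.6 kcal/mol
+36.6 = (-94.6) + (+4.9) + (+194.6) + x
x = (+36.6 − (+104.9)) / (1) = -68.3 kcal/mol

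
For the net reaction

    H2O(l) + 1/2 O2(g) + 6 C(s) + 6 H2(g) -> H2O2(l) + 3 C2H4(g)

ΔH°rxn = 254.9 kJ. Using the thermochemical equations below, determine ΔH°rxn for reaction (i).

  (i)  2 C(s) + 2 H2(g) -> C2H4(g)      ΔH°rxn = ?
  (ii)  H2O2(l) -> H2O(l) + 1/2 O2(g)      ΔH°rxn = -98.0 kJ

ΔH°rxn = 52.3 kJ

(i) × 3 (×3 to match 3 C2H4(g) in the target): contributes 3·x
(ii) reversed (H2O2(l) must end up as a product): +98.0 kJ
+254.9 = (+98.0) + 3·x
x = (+254.9 − (+98.0)) / (3) = 52.3 kJ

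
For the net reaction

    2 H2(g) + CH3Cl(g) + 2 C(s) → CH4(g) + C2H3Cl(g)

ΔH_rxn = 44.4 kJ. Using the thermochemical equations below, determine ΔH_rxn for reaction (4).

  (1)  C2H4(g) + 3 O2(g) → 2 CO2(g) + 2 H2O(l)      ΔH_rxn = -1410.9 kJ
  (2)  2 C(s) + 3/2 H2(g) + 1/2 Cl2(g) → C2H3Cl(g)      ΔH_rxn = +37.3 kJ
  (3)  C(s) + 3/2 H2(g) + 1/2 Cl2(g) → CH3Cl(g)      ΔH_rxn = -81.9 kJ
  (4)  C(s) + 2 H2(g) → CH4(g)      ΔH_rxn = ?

(1): not needed (C2H4(g) appears nowhere else).
(2) as written (C2H3Cl(g) already on the product side): +37.3 kJ
(3) reversed (CH3Cl(g) must end up as a reactant): +81.9 kJ
(4) as written (CH4(g) already on the product side): contributes x
+44.4 = (+37.3) + (+81.9) + x
x = (+44.4 − (+119.2)) / (1) = -74.8 kJ

ΔH_rxn = -74.8 kJ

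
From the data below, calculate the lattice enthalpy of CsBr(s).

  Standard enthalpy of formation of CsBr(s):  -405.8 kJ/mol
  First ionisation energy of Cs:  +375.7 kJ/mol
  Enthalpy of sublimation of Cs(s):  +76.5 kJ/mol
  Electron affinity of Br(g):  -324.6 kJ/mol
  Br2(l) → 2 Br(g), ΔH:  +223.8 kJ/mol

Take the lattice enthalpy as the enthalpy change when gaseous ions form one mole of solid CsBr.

ΔHf° = 1·ΔHsub + 1·(ΣIE) + 1/2·D(Br2) + 1·EA + U
-405.8 = 1·(+76.5) + 1·(+375.7) + 1/2·(+223.8) + 1·(-324.6) + U
U = -405.8 − (+239.5) = -645.3 kJ/mol

U = -645.3 kJ/mol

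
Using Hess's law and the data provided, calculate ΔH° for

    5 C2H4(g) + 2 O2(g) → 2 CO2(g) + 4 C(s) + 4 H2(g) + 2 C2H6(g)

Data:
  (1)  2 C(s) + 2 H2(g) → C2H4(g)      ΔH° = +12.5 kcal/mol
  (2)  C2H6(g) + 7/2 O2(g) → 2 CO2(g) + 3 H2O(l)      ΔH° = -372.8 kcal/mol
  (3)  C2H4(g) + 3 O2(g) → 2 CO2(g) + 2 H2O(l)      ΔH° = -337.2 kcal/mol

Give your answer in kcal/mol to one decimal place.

(1) reversed and × 2 (reverse to put C(s) on the product side; ×2 to match 4 C(s) in the target): (-2)·(+12.5) = -25.0 kcal/mol
(2) reversed and × 2 (C2H6(g) must end up as a product; scale by 2 for the 2 C2H6(g)): (-2)·(-372.8) = +745.6 kcal/mol
(3) × 3: (3)·(-337.2) = -1011.6 kcal/mol
ΔH° = (-25.0) + (+745.6) + (-1011.6) = -291.0 kcal/mol

ΔH° = -291.0 kcal/mol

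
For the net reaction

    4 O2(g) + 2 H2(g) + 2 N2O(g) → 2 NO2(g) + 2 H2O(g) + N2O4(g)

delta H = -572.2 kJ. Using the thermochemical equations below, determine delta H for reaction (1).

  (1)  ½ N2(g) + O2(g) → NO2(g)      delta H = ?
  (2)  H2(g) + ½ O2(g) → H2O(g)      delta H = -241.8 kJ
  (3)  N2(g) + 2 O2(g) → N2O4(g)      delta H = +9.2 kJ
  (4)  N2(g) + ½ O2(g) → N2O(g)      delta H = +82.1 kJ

delta H = 33.2 kJ

(1) × 2 (×2 to match 2 NO2(g) in the target): contributes 2·x
(2) × 2 (×2 to match 2 H2O(g) in the target): (2)·(-241.8) = -483.6 kJ
(3) as written (N2O4(g) already on the product side): +9.2 kJ
(4) reversed and × 2 (reverse to put N2O(g) on the reactant side; ×2 to match 2 N2O(g) in the target): (-2)·(+82.1) = -164.2 kJ
-572.2 = (-483.6) + (+9.2) + (-164.2) + 2·x
x = (-572.2 − (-638.6)) / (2) = 33.2 kJ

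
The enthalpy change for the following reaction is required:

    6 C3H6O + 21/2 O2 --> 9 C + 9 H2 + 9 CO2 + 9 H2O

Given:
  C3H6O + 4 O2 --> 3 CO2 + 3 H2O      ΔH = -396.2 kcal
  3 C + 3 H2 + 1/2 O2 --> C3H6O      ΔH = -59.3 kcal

equation 1 × 3 (×3 to match 9 CO2 in the target): (3)·(-396.2) = -1188.6 kcal
equation 2 reversed and × 3 (C must end up as a product; ×3 to match 9 C in the target): (-3)·(-59.3) = +177.9 kcal
Combining the equations, ΔH = (3)·(-396.2) + (-3)·(-59.3) = -1010.7 kcal

ΔH = -1010.7 kcal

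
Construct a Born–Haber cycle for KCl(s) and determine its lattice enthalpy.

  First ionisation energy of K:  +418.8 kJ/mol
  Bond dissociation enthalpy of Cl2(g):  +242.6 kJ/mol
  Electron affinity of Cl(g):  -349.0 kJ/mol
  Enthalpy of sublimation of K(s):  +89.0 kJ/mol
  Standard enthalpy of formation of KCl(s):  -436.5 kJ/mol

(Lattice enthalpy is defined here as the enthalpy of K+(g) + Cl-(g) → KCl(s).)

ΔHf° = 1·ΔHsub + 1·(ΣIE) + 1/2·D(Cl2) + 1·EA + U
-436.5 = 1·(+89.0) + 1·(+418.8) + 1/2·(+242.6) + 1·(-349.0) + U
U = -436.5 − (+280.1) = -716.6 kJ/mol

U = -716.6 kJ/mol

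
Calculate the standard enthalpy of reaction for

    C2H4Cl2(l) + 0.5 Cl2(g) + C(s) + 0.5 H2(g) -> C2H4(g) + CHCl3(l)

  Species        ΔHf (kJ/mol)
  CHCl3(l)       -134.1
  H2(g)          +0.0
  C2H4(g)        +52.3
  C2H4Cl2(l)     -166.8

ΔH°rxn = Σ nΔHf°(products) − Σ nΔHf°(reactants).
Products: 1·(+52.3) + 1·(-134.1) = -81.8
Reactants: 1·(-166.8) + 1/2·(+0.0) + 1·(+0.0) + 1/2·(+0.0) = -166.8
ΔH° = (-81.8) − (-166.8) = 85.0 kJ/mol

ΔH° = 85.0 kJ/mol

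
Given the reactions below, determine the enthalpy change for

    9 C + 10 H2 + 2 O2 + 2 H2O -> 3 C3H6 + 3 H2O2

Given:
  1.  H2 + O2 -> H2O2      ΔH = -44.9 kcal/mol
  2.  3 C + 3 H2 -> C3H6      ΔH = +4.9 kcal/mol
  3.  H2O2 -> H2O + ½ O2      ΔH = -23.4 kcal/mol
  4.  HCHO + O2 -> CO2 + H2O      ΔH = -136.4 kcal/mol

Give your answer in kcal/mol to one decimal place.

eq. 1 as written: -44.9 kcal/mol
eq. 2 × 3 (scale by 3 for the 3 C3H6): (3)·(+4.9) = +14.7 kcal/mol
eq. 3 reversed and × 2: (-2)·(-23.4) = +46.8 kcal/mol
eq. 4: not needed (HCHO appears nowhere else).
ΔH = (-44.9) + (+14.7) + (+46.8) = 16.6 kcal/mol

ΔH = 16.6 kcal/mol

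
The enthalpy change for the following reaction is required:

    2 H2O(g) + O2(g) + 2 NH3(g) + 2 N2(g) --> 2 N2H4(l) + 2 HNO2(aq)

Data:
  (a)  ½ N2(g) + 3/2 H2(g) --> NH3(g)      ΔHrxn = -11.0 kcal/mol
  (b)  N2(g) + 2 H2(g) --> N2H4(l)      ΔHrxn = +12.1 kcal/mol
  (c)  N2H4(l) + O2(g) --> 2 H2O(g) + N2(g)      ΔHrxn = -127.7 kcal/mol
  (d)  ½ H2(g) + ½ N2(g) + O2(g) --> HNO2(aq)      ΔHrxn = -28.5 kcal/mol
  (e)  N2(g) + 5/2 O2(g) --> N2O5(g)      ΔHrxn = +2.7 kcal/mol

ΔHrxn = 104.8 kcal/mol

(a) reversed and × 2 (reverse to put NH3(g) on the reactant side; ×2 to match 2 NH3(g) in the target): (-2)·(-11.0) = +22.0 kcal/mol
(b) as written: +12.1 kcal/mol
(c) reversed (H2O(g) must end up as a reactant): +127.7 kcal/mol
(d) × 2 (×2 to match 2 HNO2(aq) in the target): (2)·(-28.5) = -57.0 kcal/mol
(e): not needed (N2O5(g) appears nowhere else).
ΔHrxn = (-2)·(-11.0) + (1)·(+12.1) + (-1)·(-127.7) + (2)·(-28.5) = 104.8 kcal/mol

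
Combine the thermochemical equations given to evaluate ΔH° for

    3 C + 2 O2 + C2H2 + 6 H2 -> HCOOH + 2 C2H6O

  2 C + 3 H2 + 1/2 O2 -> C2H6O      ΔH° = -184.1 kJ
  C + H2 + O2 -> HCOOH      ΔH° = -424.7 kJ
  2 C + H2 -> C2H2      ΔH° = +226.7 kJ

equation 1 × 2: (2)·(-184.1) = -368.2 kJ
equation 2 as written: -424.7 kJ
equation 3 reversed: -226.7 kJ
Combining the equations, ΔH° = (-368.2) + (-424.7) + (-226.7) = -1019.6 kJ

ΔH° = -1019.6 kJ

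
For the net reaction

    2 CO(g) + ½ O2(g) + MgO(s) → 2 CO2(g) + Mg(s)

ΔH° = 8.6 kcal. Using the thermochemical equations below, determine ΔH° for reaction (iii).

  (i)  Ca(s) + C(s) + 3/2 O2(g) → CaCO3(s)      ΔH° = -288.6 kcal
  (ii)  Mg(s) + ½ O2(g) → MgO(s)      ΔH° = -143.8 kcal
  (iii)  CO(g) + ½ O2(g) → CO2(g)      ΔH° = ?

ΔH° = -67.6 kcal

(i): not needed (CaCO3(s) appears nowhere else).
(ii) reversed (MgO(s) must end up as a reactant): +143.8 kcal
(iii) × 2 (×2 to match 2 CO(g) in the target): contributes 2·x
+8.6 = (+143.8) + 2·x
x = (+8.6 − (+143.8)) / (2) = -67.6 kcal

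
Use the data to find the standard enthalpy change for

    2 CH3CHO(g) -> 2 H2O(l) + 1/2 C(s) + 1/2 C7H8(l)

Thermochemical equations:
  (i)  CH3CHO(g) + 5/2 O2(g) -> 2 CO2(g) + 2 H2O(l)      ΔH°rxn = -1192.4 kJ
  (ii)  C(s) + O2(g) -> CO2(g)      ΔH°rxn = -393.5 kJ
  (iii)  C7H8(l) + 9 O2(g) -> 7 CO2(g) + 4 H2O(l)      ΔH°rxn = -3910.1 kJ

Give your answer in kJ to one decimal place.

ΔH°rxn = -233.0 kJ

(i) × 2 (scale by 2 for the 2 CH3CHO(g)): (2)·(-1192.4) = -2384.8 kJ
(ii) reversed and × 1/2 (C(s) must end up as a product; scale by 1/2 for the 1/2 C(s)): (-1/2)·(-393.5) = +196.75 kJ
(iii) reversed and × 1/2 (reverse to put C7H8(l) on the product side; scale by 1/2 for the 1/2 C7H8(l)): (-1/2)·(-3910.1) = +1955.05 kJ
Combining the equations, ΔH°rxn = (-2384.8) + (+196.75) + (+1955.05) = -233.0 kJ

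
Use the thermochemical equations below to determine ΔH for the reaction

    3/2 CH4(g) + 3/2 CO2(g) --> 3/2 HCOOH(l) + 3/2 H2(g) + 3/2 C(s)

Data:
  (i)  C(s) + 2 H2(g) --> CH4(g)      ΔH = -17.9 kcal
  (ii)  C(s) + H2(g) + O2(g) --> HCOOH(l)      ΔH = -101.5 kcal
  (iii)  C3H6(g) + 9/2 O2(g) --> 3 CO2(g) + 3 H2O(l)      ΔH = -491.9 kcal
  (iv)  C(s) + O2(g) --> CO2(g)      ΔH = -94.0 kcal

ΔH = 15.6 kcal

(i) reversed and × 3/2: (-3/2)·(-17.9) = +26.85 kcal
(ii) × 3/2: (3/2)·(-101.5) = -152.25 kcal
(iii): not needed.
(iv) reversed and × 3/2: (-3/2)·(-94.0) = +141.0 kcal
Since enthalpy is a state function, ΔH = (-3/2)·(-17.9) + (3/2)·(-101.5) + (-3/2)·(-94.0) = 15.6 kcal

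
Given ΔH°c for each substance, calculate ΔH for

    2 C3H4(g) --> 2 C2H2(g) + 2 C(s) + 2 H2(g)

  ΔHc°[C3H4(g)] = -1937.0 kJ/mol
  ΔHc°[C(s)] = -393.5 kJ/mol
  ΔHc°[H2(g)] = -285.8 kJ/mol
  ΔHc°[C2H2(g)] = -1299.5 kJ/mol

Using ΔH = Σ nΔHc°(reactants) − Σ nΔHc°(products):
= [2·(-1937.0)] − [2·(-1299.5) + 2·(-393.5) + 2·(-285.8)]
= 83.6 kJ/mol

ΔH = 83.6 kJ/mol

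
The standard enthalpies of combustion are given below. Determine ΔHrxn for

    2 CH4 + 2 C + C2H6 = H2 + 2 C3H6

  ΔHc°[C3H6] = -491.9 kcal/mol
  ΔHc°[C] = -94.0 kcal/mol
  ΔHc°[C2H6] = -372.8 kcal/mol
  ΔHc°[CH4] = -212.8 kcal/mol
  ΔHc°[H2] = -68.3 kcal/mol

ΔHrxn = 65.7 kcal/mol

Using ΔH = Σ nΔHc°(reactants) − Σ nΔHc°(products):
= [2·(-212.8) + 2·(-94.0) + 1·(-372.8)] − [1·(-68.3) + 2·(-491.9)]
= 65.7 kcal/mol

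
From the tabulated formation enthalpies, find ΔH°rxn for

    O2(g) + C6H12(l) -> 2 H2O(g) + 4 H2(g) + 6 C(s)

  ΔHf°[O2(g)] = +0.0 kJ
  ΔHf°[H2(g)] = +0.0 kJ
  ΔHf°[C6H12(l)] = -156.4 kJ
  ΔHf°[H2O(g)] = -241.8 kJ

ΔH°rxn = -327.2 kJ

Products: 2·(-241.8) + 4·(+0.0) + 6·(+0.0) = -483.6
Reactants: 1·(+0.0) + 1·(-156.4) = -156.4
ΔH°rxn = (-483.6) − (-156.4) = -327.2 kJ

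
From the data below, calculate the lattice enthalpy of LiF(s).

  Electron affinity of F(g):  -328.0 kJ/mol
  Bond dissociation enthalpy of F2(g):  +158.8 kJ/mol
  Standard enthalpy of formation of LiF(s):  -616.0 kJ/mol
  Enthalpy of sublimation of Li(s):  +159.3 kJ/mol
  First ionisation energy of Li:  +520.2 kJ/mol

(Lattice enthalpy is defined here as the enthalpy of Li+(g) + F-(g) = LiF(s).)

ΔHf° = 1·ΔHsub + 1·(ΣIE) + 1/2·D(F2) + 1·EA + U
-616.0 = 1·(+159.3) + 1·(+520.2) + 1/2·(+158.8) + 1·(-328.0) + U
U = -616.0 − (+430.9) = -1046.9 kJ/mol

U = -1046.9 kJ/mol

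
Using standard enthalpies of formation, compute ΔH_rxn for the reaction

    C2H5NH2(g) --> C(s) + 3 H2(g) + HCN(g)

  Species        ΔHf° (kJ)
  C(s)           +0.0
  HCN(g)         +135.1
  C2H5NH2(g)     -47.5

Products: 1·(+0.0) + 3·(+0.0) + 1·(+135.1) = +135.1
Reactants: 1·(-47.5) = -47.5
ΔH_rxn = (+135.1) − (-47.5) = 182.6 kJ

ΔH_rxn = 182.6 kJ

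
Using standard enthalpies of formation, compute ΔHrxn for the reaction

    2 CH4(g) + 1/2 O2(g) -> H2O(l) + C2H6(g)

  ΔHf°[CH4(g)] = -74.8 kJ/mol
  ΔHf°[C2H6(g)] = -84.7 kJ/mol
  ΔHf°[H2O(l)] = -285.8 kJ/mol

Products: 1·(-285.8) + 1·(-84.7) = -370.5
Reactants: 2·(-74.8) + 1/2·(+0.0) = -149.6
ΔHrxn = (-370.5) − (-149.6) = -220.9 kJ/mol

ΔHrxn = -220.9 kJ/mol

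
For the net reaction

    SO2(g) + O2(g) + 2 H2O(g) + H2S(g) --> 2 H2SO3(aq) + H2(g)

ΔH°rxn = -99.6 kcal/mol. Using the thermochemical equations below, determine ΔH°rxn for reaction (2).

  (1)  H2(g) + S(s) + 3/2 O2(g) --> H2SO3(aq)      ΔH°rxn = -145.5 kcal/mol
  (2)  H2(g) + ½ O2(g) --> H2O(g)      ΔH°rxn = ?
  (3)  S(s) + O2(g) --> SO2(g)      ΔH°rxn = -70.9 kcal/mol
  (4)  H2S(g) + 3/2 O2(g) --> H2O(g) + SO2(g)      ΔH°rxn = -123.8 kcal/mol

ΔH°rxn = -57.8 kcal/mol

(1) × 2: (2)·(-145.5) = -291.0 kcal/mol
(2) reversed and × 3: contributes −3·x
(3) reversed and × 2: (-2)·(-70.9) = +141.8 kcal/mol
(4) as written: -123.8 kcal/mol
-99.6 = (-291.0) + (+141.8) + (-123.8) − 3·x
x = (-99.6 − (-273.0)) / (-3) = -57.8 kcal/mol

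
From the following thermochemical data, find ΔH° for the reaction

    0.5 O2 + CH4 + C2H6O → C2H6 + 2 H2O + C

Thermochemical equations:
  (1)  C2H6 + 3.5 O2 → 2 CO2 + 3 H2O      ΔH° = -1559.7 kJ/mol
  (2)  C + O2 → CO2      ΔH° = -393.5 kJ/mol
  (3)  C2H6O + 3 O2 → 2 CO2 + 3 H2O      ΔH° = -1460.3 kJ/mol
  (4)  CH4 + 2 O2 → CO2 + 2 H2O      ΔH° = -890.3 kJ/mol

(1) reversed: +1559.7 kJ/mol
(2) reversed: +393.5 kJ/mol
(3) as written: -1460.3 kJ/mol
(4) as written: -890.3 kJ/mol
Summing the manipulated equations, ΔH° = (+1559.7) + (+393.5) + (-1460.3) + (-890.3) = -397.4 kJ/mol

ΔH° = -397.4 kJ/mol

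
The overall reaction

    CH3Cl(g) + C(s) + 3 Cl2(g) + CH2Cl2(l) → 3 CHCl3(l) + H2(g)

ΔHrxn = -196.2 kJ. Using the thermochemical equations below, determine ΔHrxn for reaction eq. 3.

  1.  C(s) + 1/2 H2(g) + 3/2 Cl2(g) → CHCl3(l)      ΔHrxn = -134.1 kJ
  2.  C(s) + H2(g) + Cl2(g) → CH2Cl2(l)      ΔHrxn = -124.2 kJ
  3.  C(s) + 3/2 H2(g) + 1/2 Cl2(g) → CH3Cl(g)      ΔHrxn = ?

ΔHrxn = -81.9 kJ

eq. 1 × 3 (×3 to match 3 CHCl3(l) in the target): (3)·(-134.1) = -402.3 kJ
eq. 2 reversed (reverse to put CH2Cl2(l) on the reactant side): +124.2 kJ
eq. 3 reversed (CH3Cl(g) must end up as a reactant): contributes −x
-196.2 = (-402.3) + (+124.2) − x
x = (-196.2 − (-278.1)) / (-1) = -81.9 kJ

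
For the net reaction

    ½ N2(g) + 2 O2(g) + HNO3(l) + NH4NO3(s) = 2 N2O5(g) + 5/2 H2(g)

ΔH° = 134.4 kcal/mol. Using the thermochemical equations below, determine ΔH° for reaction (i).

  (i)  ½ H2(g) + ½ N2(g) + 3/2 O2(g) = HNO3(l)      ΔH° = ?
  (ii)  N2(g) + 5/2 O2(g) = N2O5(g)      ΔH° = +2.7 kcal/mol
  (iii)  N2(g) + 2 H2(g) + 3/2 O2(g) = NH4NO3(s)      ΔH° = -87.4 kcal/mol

(i) reversed (HNO3(l) must end up as a reactant): contributes −x
(ii) × 2 (scale by 2 for the 2 N2O5(g)): (2)·(+2.7) = +5.4 kcal/mol
(iii) reversed (NH4NO3(s) must end up as a reactant): +87.4 kcal/mol
+134.4 = (+5.4) + (+87.4) − x
x = (+134.4 − (+92.8)) / (-1) = -41.6 kcal/mol

ΔH° = -41.6 kcal/mol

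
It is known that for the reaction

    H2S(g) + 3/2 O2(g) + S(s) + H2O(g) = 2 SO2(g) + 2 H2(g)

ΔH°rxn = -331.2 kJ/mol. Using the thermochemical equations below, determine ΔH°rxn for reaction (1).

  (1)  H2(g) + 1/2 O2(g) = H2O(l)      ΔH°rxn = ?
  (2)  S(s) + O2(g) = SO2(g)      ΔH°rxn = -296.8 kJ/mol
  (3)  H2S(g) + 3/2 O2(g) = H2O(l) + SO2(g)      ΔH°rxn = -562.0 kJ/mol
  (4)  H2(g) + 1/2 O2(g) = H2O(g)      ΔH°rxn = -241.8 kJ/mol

(1) reversed: contributes −x
(2) as written (S(s) already on the reactant side): -296.8 kJ/mol
(3) as written (H2S(g) already on the reactant side): -562.0 kJ/mol
(4) reversed (H2O(g) must end up as a reactant): +241.8 kJ/mol
-331.2 = (-296.8) + (-562.0) + (+241.8) − x
x = (-331.2 − (-617.0)) / (-1) = -285.8 kJ/mol

ΔH°rxn = -285.8 kJ/mol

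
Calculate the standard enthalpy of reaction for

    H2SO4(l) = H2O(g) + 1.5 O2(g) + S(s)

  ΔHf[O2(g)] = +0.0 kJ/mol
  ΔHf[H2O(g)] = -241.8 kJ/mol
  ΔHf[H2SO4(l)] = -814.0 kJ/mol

ΔH_rxn = 572.2 kJ/mol

ΔH°rxn = Σ nΔHf°(products) − Σ nΔHf°(reactants).
Products: 1·(-241.8) + 3/2·(+0.0) + 1·(+0.0) = -241.8
Reactants: 1·(-814.0) = -814.0
ΔH_rxn = (-241.8) − (-814.0) = 572.2 kJ/mol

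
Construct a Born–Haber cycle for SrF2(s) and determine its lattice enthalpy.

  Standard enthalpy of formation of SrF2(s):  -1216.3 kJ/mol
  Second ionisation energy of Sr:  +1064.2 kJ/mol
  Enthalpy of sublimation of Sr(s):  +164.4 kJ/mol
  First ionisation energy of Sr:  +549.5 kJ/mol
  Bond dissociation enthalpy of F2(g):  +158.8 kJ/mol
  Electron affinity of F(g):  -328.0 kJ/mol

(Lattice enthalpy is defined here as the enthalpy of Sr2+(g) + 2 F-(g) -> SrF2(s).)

U = -2497.2 kJ/mol

ΔHf° = 1·ΔHsub + 1·(ΣIE) + 1·D(F2) + 2·EA + U
-1216.3 = 1·(+164.4) + 1·(+1613.7) + 1·(+158.8) + 2·(-328.0) + U
U = -1216.3 − (+1280.9) = -2497.2 kJ/mol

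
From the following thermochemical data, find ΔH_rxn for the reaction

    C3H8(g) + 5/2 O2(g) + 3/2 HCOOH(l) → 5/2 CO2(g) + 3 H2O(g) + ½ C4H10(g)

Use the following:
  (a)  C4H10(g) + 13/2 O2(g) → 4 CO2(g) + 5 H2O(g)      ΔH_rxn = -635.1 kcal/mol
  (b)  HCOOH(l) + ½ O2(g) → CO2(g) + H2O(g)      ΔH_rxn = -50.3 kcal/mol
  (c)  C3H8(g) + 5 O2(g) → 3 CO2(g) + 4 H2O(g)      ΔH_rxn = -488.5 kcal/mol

ΔH_rxn = -246.4 kcal/mol

(a) reversed and × 1/2 (reverse to put C4H10(g) on the product side; ×1/2 to match 1/2 C4H10(g) in the target): (-1/2)·(-635.1) = +317.55 kcal/mol
(b) × 3/2 (scale by 3/2 for the 3/2 HCOOH(l)): (3/2)·(-50.3) = -75.45 kcal/mol
(c) as written (C3H8(g) already on the reactant side): -488.5 kcal/mol
Combining the equations, ΔH_rxn = (-1/2)·(-635.1) + (3/2)·(-50.3) + (1)·(-488.5) = -246.4 kcal/mol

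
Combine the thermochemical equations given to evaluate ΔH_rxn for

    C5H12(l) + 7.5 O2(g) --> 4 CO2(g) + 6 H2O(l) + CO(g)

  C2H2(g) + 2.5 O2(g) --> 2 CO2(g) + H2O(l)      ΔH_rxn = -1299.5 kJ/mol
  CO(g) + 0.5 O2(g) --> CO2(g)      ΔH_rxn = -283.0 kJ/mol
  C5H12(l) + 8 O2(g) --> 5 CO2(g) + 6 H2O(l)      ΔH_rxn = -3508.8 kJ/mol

equation 1: not needed.
equation 2 reversed: +283.0 kJ/mol
equation 3 as written: -3508.8 kJ/mol
ΔH_rxn = (+283.0) + (-3508.8) = -3225.8 kJ/mol

ΔH_rxn = -3225.8 kJ/mol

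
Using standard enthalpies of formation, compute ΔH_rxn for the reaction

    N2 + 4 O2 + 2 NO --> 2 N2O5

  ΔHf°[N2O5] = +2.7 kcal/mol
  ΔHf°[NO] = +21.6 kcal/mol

Products: 2·(+2.7) = +5.4
Reactants: 1·(+0.0) + 4·(+0.0) + 2·(+21.6) = +43.2
ΔH_rxn = (+5.4) − (+43.2) = -37.8 kcal/mol

ΔH_rxn = -37.8 kcal/mol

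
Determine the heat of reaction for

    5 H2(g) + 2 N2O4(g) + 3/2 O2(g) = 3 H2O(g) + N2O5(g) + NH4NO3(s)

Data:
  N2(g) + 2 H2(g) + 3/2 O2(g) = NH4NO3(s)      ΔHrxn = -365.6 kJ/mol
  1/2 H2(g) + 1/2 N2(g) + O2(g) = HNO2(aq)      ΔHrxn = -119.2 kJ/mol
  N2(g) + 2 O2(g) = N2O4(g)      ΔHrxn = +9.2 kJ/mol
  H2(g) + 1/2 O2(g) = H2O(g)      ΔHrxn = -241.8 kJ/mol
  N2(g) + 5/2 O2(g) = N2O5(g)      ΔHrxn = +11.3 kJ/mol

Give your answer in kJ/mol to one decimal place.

ΔHrxn = -1098.1 kJ/mol

equation 1 as written: -365.6 kJ/mol
equation 2: not needed.
equation 3 reversed and × 2: (-2)·(+9.2) = -18.4 kJ/mol
equation 4 × 3: (3)·(-241.8) = -725.4 kJ/mol
equation 5 as written: +11.3 kJ/mol
Since enthalpy is a state function, ΔHrxn = (-365.6) + (-18.4) + (-725.4) + (+11.3) = -1098.1 kJ/mol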